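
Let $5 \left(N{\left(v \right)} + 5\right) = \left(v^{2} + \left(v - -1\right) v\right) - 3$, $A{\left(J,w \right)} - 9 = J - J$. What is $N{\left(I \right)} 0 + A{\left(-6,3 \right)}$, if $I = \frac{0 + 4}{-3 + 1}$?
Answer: $9$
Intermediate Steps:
$A{\left(J,w \right)} = 9$ ($A{\left(J,w \right)} = 9 + \left(J - J\right) = 9 + 0 = 9$)
$I = -2$ ($I = \frac{4}{-2} = 4 \left(- \frac{1}{2}\right) = -2$)
$N{\left(v \right)} = - \frac{28}{5} + \frac{v^{2}}{5} + \frac{v \left(1 + v\right)}{5}$ ($N{\left(v \right)} = -5 + \frac{\left(v^{2} + \left(v - -1\right) v\right) - 3}{5} = -5 + \frac{\left(v^{2} + \left(v + 1\right) v\right) - 3}{5} = -5 + \frac{\left(v^{2} + \left(1 + v\right) v\right) - 3}{5} = -5 + \frac{\left(v^{2} + v \left(1 + v\right)\right) - 3}{5} = -5 + \frac{-3 + v^{2} + v \left(1 + v\right)}{5} = -5 + \left(- \frac{3}{5} + \frac{v^{2}}{5} + \frac{v \left(1 + v\right)}{5}\right) = - \frac{28}{5} + \frac{v^{2}}{5} + \frac{v \left(1 + v\right)}{5}$)
$N{\left(I \right)} 0 + A{\left(-6,3 \right)} = \left(- \frac{28}{5} + \frac{1}{5} \left(-2\right) + \frac{2 \left(-2\right)^{2}}{5}\right) 0 + 9 = \left(- \frac{28}{5} - \frac{2}{5} + \frac{2}{5} \cdot 4\right) 0 + 9 = \left(- \frac{28}{5} - \frac{2}{5} + \frac{8}{5}\right) 0 + 9 = \left(- \frac{22}{5}\right) 0 + 9 = 0 + 9 = 9$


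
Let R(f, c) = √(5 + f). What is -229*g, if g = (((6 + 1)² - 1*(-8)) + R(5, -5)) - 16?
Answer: -9389 - 229*√10 ≈ -10113.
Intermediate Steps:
g = 41 + √10 (g = (((6 + 1)² - 1*(-8)) + √(5 + 5)) - 16 = ((7² + 8) + √10) - 16 = ((49 + 8) + √10) - 16 = (57 + √10) - 16 = 41 + √10 ≈ 44.162)
-229*g = -229*(41 + √10) = -9389 - 229*√10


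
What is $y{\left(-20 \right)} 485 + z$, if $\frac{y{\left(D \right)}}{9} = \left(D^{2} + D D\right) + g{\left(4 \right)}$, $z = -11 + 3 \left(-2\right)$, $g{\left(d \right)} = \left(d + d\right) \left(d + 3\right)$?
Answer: $3736423$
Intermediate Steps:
$g{\left(d \right)} = 2 d \left(3 + d\right)$
$z = -17$ ($z = -11 - 6 = -17$)
$y{\left(D \right)} = 504 + 18 D^{2}$ ($y{\left(D \right)} = 9 \left(\left(D^{2} + D D\right) + 2 \cdot 4 \left(3 + 4\right)\right) = 9 \left(\left(D^{2} + D^{2}\right) + 2 \cdot 4 \cdot 7\right) = 9 \left(2 D^{2} + 56\right) = 9 \left(56 + 2 D^{2}\right) = 504 + 18 D^{2}$)
$y{\left(-20 \right)} 485 + z = \left(504 + 18 \left(-20\right)^{2}\right) 485 - 17 = \left(504 + 18 \cdot 400\right) 485 - 17 = \left(504 + 7200\right) 485 - 17 = 7704 \cdot 485 - 17 = 3736440 - 17 = 3736423$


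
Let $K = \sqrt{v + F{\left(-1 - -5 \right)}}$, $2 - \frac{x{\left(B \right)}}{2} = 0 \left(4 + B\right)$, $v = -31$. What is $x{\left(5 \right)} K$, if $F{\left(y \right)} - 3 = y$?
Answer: $8 i \sqrt{6} \approx 19.596 i$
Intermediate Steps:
$F{\left(y \right)} = 3 + y$
$x{\left(B \right)} = 4$ ($x{\left(B \right)} = 4 - 2 \cdot 0 \left(4 + B\right) = 4 - 0 = 4 + 0 = 4$)
$K = 2 i \sqrt{6}$ ($K = \sqrt{-31 + \left(3 - -4\right)} = \sqrt{-31 + \left(3 + \left(-1 + 5\right)\right)} = \sqrt{-31 + \left(3 + 4\right)} = \sqrt{-31 + 7} = \sqrt{-24} = 2 i \sqrt{6} \approx 4.899 i$)
$x{\left(5 \right)} K = 4 \cdot 2 i \sqrt{6} = 8 i \sqrt{6}$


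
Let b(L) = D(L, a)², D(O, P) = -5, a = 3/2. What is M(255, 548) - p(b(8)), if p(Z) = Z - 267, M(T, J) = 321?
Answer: 563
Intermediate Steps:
a = 3/2 (a = 3*(½) = 3/2 ≈ 1.5000)
b(L) = 25 (b(L) = (-5)² = 25)
p(Z) = -267 + Z
M(255, 548) - p(b(8)) = 321 - (-267 + 25) = 321 - 1*(-242) = 321 + 242 = 563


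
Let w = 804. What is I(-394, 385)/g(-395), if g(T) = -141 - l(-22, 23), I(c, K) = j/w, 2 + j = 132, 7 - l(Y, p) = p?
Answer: -13/10050 ≈ -0.0012935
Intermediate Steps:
l(Y, p) = 7 - p
j = 130 (j = -2 + 132 = 130)
I(c, K) = 65/402 (I(c, K) = 130/804 = 130*(1/804) = 65/402)
g(T) = -125 (g(T) = -141 - (7 - 1*23) = -141 - (7 - 23) = -141 - 1*(-16) = -141 + 16 = -125)
I(-394, 385)/g(-395) = (65/402)/(-125) = (65/402)*(-1/125) = -13/10050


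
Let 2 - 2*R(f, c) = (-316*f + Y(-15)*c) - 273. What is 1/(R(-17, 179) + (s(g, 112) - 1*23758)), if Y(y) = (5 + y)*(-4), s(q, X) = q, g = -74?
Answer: -2/59921 ≈ -3.3377e-5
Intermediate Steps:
Y(y) = -20 - 4*y
R(f, c) = 275/2 - 20*c + 158*f (R(f, c) = 1 - ((-316*f + (-20 - 4*(-15))*c) - 273)/2 = 1 - ((-316*f + (-20 + 60)*c) - 273)/2 = 1 - ((-316*f + 40*c) - 273)/2 = 1 - (-273 - 316*f + 40*c)/2 = 1 + (273/2 - 20*c + 158*f) = 275/2 - 20*c + 158*f)
1/(R(-17, 179) + (s(g, 112) - 1*23758)) = 1/((275/2 - 20*179 + 158*(-17)) + (-74 - 1*23758)) = 1/((275/2 - 3580 - 2686) + (-74 - 23758)) = 1/(-12257/2 - 23832) = 1/(-59921/2) = -2/59921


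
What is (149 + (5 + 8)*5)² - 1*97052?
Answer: -51256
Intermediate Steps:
(149 + (5 + 8)*5)² - 1*97052 = (149 + 13*5)² - 97052 = (149 + 65)² - 97052 = 214² - 97052 = 45796 - 97052 = -51256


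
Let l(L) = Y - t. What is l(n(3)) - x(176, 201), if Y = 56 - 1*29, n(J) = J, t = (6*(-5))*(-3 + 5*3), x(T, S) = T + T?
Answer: 35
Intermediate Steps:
x(T, S) = 2*T
t = -360 (t = -30*(-3 + 15) = -30*12 = -360)
Y = 27 (Y = 56 - 29 = 27)
l(L) = 387 (l(L) = 27 - 1*(-360) = 27 + 360 = 387)
l(n(3)) - x(176, 201) = 387 - 2*176 = 387 - 1*352 = 387 - 352 = 35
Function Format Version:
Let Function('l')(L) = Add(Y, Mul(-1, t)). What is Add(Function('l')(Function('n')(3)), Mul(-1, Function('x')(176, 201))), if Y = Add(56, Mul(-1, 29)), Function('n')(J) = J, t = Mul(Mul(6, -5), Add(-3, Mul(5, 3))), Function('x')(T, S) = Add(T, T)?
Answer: 35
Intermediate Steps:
Function('x')(T, S) = Mul(2, T)
t = -360 (t = Mul(-30, Add(-3, 15)) = Mul(-30, 12) = -360)
Y = 27 (Y = Add(56, -29) = 27)
Function('l')(L) = 387 (Function('l')(L) = Add(27, Mul(-1, -360)) = Add(27, 360) = 387)
Add(Function('l')(Function('n')(3)), Mul(-1, Function('x')(176, 201))) = Add(387, Mul(-1, Mul(2, 176))) = Add(387, Mul(-1, 352)) = Add(387, -352) = 35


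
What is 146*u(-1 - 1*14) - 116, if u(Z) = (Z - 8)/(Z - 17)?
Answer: -177/16 ≈ -11.063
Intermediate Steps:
u(Z) = (-8 + Z)/(-17 + Z)
146*u(-1 - 1*14) - 116 = 146*((-8 + (-1 - 1*14))/(-17 + (-1 - 1*14))) - 116 = 146*((-8 + (-1 - 14))/(-17 + (-1 - 14))) - 116 = 146*((-8 - 15)/(-17 - 15)) - 116 = 146*(-23/(-32)) - 116 = 146*(-1/32*(-23)) - 116 = 146*(23/32) - 116 = 1679/16 - 116 = -177/16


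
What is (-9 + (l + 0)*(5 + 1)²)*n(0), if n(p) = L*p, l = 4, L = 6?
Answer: 0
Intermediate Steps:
n(p) = 6*p
(-9 + (l + 0)*(5 + 1)²)*n(0) = (-9 + (4 + 0)*(5 + 1)²)*(6*0) = (-9 + 4*6²)*0 = (-9 + 4*36)*0 = (-9 + 144)*0 = 135*0 = 0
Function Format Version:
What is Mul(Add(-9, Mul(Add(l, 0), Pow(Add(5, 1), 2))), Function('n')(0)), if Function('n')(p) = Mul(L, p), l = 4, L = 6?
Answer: 0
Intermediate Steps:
Function('n')(p) = Mul(6, p)
Mul(Add(-9, Mul(Add(l, 0), Pow(Add(5, 1), 2))), Function('n')(0)) = Mul(Add(-9, Mul(Add(4, 0), Pow(Add(5, 1), 2))), Mul(6, 0)) = Mul(Add(-9, Mul(4, Pow(6, 2))), 0) = Mul(Add(-9, Mul(4, 36)), 0) = Mul(Add(-9, 144), 0) = Mul(135, 0) = 0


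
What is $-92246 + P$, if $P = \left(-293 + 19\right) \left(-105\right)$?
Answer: $-63476$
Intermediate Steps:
$P = 28770$ ($P = \left(-274\right) \left(-105\right) = 28770$)
$-92246 + P = -92246 + 28770 = -63476$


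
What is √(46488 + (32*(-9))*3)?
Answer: 2*√11406 ≈ 213.60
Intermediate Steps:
√(46488 + (32*(-9))*3) = √(46488 - 288*3) = √(46488 - 864) = √45624 = 2*√11406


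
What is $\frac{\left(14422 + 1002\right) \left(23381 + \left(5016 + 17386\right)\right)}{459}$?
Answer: $\frac{78461888}{51} \approx 1.5385 \cdot 10^{6}$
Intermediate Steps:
$\frac{\left(14422 + 1002\right) \left(23381 + \left(5016 + 17386\right)\right)}{459} = 15424 \left(23381 + 22402\right) \frac{1}{459} = 15424 \cdot 45783 \cdot \frac{1}{459} = 706156992 \cdot \frac{1}{459} = \frac{78461888}{51}$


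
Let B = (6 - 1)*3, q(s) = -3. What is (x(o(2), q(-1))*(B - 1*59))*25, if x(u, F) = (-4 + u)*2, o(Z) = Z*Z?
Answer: 0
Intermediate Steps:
o(Z) = Z**2
x(u, F) = -8 + 2*u
B = 15 (B = 5*3 = 15)
(x(o(2), q(-1))*(B - 1*59))*25 = ((-8 + 2*2**2)*(15 - 1*59))*25 = ((-8 + 2*4)*(15 - 59))*25 = ((-8 + 8)*(-44))*25 = (0*(-44))*25 = 0*25 = 0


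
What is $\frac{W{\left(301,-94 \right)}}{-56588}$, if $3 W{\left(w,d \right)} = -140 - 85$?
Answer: $\frac{75}{56588} \approx 0.0013254$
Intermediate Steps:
$W{\left(w,d \right)} = -75$ ($W{\left(w,d \right)} = \frac{-140 - 85}{3} = \frac{1}{3} \left(-225\right) = -75$)
$\frac{W{\left(301,-94 \right)}}{-56588} = - \frac{75}{-56588} = \left(-75\right) \left(- \frac{1}{56588}\right) = \frac{75}{56588}$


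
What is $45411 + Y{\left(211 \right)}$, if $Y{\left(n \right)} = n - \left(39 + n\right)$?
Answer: $45372$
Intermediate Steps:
$Y{\left(n \right)} = -39$ ($Y{\left(n \right)} = n - \left(39 + n\right) = -39$)
$45411 + Y{\left(211 \right)} = 45411 - 39 = 45372$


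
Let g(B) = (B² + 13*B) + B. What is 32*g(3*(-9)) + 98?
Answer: 11330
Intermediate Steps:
g(B) = B² + 14*B
32*g(3*(-9)) + 98 = 32*((3*(-9))*(14 + 3*(-9))) + 98 = 32*(-27*(14 - 27)) + 98 = 32*(-27*(-13)) + 98 = 32*351 + 98 = 11232 + 98 = 11330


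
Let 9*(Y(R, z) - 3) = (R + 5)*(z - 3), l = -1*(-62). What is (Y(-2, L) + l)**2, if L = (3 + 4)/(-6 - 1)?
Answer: 36481/9 ≈ 4053.4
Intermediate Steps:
l = 62
L = -1 (L = 7/(-7) = 7*(-1/7) = -1)
Y(R, z) = 3 + (-3 + z)*(5 + R)/9 (Y(R, z) = 3 + ((R + 5)*(z - 3))/9 = 3 + ((5 + R)*(-3 + z))/9 = 3 + ((-3 + z)*(5 + R))/9 = 3 + (-3 + z)*(5 + R)/9)
(Y(-2, L) + l)**2 = ((4/3 - 1/3*(-2) + (5/9)*(-1) + (1/9)*(-2)*(-1)) + 62)**2 = ((4/3 + 2/3 - 5/9 + 2/9) + 62)**2 = (5/3 + 62)**2 = (191/3)**2 = 36481/9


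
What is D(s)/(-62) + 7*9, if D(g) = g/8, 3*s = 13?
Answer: 93731/1488 ≈ 62.991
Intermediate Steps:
s = 13/3 (s = (⅓)*13 = 13/3 ≈ 4.3333)
D(g) = g/8 (D(g) = g*(⅛) = g/8)
D(s)/(-62) + 7*9 = ((⅛)*(13/3))/(-62) + 7*9 = -1/62*13/24 + 63 = -13/1488 + 63 = 93731/1488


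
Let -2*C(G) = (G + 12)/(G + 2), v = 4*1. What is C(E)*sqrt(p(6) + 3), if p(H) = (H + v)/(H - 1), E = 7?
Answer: -19*sqrt(5)/18 ≈ -2.3603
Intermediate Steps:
v = 4
C(G) = -(12 + G)/(2*(2 + G)) (C(G) = -(G + 12)/(2*(G + 2)) = -(12 + G)/(2*(2 + G)))
p(H) = (4 + H)/(-1 + H) (p(H) = (H + 4)/(H - 1) = (4 + H)/(-1 + H))
C(E)*sqrt(p(6) + 3) = ((-12 - 1*7)/(2*(2 + 7)))*sqrt((4 + 6)/(-1 + 6) + 3) = ((1/2)*(-12 - 7)/9)*sqrt(10/5 + 3) = ((1/2)*(1/9)*(-19))*sqrt((1/5)*10 + 3) = -19*sqrt(2 + 3)/18 = -19*sqrt(5)/18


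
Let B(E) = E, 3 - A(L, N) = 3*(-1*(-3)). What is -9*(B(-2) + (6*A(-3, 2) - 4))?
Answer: 378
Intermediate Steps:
A(L, N) = -6 (A(L, N) = 3 - 3*(-1*(-3)) = 3 - 3*3 = 3 - 1*9 = 3 - 9 = -6)
-9*(B(-2) + (6*A(-3, 2) - 4)) = -9*(-2 + (6*(-6) - 4)) = -9*(-2 + (-36 - 4)) = -9*(-2 - 40) = -9*(-42) = 378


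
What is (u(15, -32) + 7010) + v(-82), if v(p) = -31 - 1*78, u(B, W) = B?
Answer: 6916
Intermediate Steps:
v(p) = -109 (v(p) = -31 - 78 = -109)
(u(15, -32) + 7010) + v(-82) = (15 + 7010) - 109 = 7025 - 109 = 6916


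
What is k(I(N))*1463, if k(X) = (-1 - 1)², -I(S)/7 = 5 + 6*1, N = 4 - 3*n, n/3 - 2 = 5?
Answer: 5852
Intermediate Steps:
n = 21 (n = 6 + 3*5 = 6 + 15 = 21)
N = -59 (N = 4 - 3*21 = 4 - 63 = -59)
I(S) = -77 (I(S) = -7*(5 + 6*1) = -7*(5 + 6) = -7*11 = -77)
k(X) = 4 (k(X) = (-2)² = 4)
k(I(N))*1463 = 4*1463 = 5852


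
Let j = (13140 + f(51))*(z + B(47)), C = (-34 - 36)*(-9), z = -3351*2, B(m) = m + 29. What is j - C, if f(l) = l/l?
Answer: -87072896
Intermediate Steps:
f(l) = 1
B(m) = 29 + m
z = -6702
C = 630 (C = -70*(-9) = 630)
j = -87072266 (j = (13140 + 1)*(-6702 + (29 + 47)) = 13141*(-6702 + 76) = 13141*(-6626) = -87072266)
j - C = -87072266 - 1*630 = -87072266 - 630 = -87072896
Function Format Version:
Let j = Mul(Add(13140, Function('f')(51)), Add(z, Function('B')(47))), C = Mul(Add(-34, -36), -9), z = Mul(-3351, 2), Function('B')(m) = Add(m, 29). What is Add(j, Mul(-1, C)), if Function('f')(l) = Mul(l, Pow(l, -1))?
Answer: -87072896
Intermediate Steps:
Function('f')(l) = 1
Function('B')(m) = Add(29, m)
z = -6702
C = 630 (C = Mul(-70, -9) = 630)
j = -87072266 (j = Mul(Add(13140, 1), Add(-6702, Add(29, 47))) = Mul(13141, Add(-6702, 76)) = Mul(13141, -6626) = -87072266)
Add(j, Mul(-1, C)) = Add(-87072266, Mul(-1, 630)) = Add(-87072266, -630) = -87072896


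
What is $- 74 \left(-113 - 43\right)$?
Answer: $11544$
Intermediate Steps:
$- 74 \left(-113 - 43\right) = \left(-74\right) \left(-156\right) = 11544$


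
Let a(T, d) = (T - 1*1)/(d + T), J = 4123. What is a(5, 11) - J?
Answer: -16491/4 ≈ -4122.8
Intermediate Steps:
a(T, d) = (-1 + T)/(T + d) (a(T, d) = (T - 1)/(T + d) = (-1 + T)/(T + d))
a(5, 11) - J = (-1 + 5)/(5 + 11) - 1*4123 = 4/16 - 4123 = (1/16)*4 - 4123 = ¼ - 4123 = -16491/4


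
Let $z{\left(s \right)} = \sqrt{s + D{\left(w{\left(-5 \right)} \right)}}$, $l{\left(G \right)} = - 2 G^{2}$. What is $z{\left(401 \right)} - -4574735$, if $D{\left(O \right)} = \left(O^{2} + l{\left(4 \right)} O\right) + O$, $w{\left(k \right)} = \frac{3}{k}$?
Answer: $4574735 + \frac{\sqrt{10499}}{5} \approx 4.5748 \cdot 10^{6}$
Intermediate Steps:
$D{\left(O \right)} = O^{2} - 31 O$ ($D{\left(O \right)} = \left(O^{2} + - 2 \cdot 4^{2} O\right) + O = \left(O^{2} + \left(-2\right) 16 O\right) + O = \left(O^{2} - 32 O\right) + O = O^{2} - 31 O$)
$z{\left(s \right)} = \sqrt{\frac{474}{25} + s}$ ($z{\left(s \right)} = \sqrt{s + \frac{3}{-5} \left(-31 + \frac{3}{-5}\right)} = \sqrt{s + 3 \left(- \frac{1}{5}\right) \left(-31 + 3 \left(- \frac{1}{5}\right)\right)} = \sqrt{s - \frac{3 \left(-31 - \frac{3}{5}\right)}{5}} = \sqrt{s - - \frac{474}{25}} = \sqrt{s + \frac{474}{25}} = \sqrt{\frac{474}{25} + s}$)
$z{\left(401 \right)} - -4574735 = \frac{\sqrt{474 + 25 \cdot 401}}{5} - -4574735 = \frac{\sqrt{474 + 10025}}{5} + 4574735 = \frac{\sqrt{10499}}{5} + 4574735 = 4574735 + \frac{\sqrt{10499}}{5}$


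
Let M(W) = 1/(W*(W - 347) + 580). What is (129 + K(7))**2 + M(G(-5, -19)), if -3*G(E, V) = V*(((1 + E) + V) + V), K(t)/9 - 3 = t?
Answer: 7848242119/163638 ≈ 47961.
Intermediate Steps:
K(t) = 27 + 9*t
G(E, V) = -V*(1 + E + 2*V)/3 (G(E, V) = -V*(((1 + E) + V) + V)/3 = -V*((1 + E + V) + V)/3 = -V*(1 + E + 2*V)/3)
M(W) = 1/(580 + W*(-347 + W)) (M(W) = 1/(W*(-347 + W) + 580) = 1/(580 + W*(-347 + W)))
(129 + K(7))**2 + M(G(-5, -19)) = (129 + (27 + 9*7))**2 + 1/(580 + (-1/3*(-19)*(1 - 5 + 2*(-19)))**2 - (-347)*(-19)*(1 - 5 + 2*(-19))/3) = (129 + (27 + 63))**2 + 1/(580 + (-1/3*(-19)*(1 - 5 - 38))**2 - (-347)*(-19)*(1 - 5 - 38)/3) = (129 + 90)**2 + 1/(580 + (-1/3*(-19)*(-42))**2 - (-347)*(-19)*(-42)/3) = 219**2 + 1/(580 + (-266)**2 - 347*(-266)) = 47961 + 1/(580 + 70756 + 92302) = 47961 + 1/163638 = 7848242119/163638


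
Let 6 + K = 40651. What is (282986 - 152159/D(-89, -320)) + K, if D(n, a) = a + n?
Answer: 132517238/409 ≈ 3.2400e+5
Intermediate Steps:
K = 40645 (K = -6 + 40651 = 40645)
(282986 - 152159/D(-89, -320)) + K = (282986 - 152159/(-320 - 89)) + 40645 = (282986 - 152159/(-409)) + 40645 = (282986 - 152159*(-1/409)) + 40645 = (282986 + 152159/409) + 40645 = 115893433/409 + 40645 = 132517238/409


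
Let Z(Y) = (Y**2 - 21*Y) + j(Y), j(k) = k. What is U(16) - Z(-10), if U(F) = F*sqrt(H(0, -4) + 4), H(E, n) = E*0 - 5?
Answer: -300 + 16*I ≈ -300.0 + 16.0*I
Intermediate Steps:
H(E, n) = -5 (H(E, n) = 0 - 5 = -5)
Z(Y) = Y**2 - 20*Y (Z(Y) = (Y**2 - 21*Y) + Y = Y**2 - 20*Y)
U(F) = I*F (U(F) = F*sqrt(-5 + 4) = F*sqrt(-1) = F*I = I*F)
U(16) - Z(-10) = I*16 - (-10)*(-20 - 10) = 16*I - (-10)*(-30) = 16*I - 1*300 = 16*I - 300 = -300 + 16*I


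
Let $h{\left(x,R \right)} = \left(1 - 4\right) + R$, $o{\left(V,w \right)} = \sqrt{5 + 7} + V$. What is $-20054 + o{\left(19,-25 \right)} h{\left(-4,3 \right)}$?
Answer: $-20054$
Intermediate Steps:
$o{\left(V,w \right)} = V + 2 \sqrt{3}$ ($o{\left(V,w \right)} = \sqrt{12} + V = 2 \sqrt{3} + V = V + 2 \sqrt{3}$)
$h{\left(x,R \right)} = -3 + R$
$-20054 + o{\left(19,-25 \right)} h{\left(-4,3 \right)} = -20054 + \left(19 + 2 \sqrt{3}\right) \left(-3 + 3\right) = -20054 + \left(19 + 2 \sqrt{3}\right) 0 = -20054 + 0 = -20054$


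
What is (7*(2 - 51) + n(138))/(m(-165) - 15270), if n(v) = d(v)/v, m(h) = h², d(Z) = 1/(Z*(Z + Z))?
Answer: -1802857391/62837201520 ≈ -0.028691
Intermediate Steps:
d(Z) = 1/(2*Z²) (d(Z) = 1/(Z*(2*Z)) = 1/(2*Z²))
n(v) = 1/(2*v³) (n(v) = (1/(2*v²))/v = 1/(2*v³))
(7*(2 - 51) + n(138))/(m(-165) - 15270) = (7*(2 - 51) + (½)/138³)/((-165)² - 15270) = (7*(-49) + (½)*(1/2628072))/(27225 - 15270) = (-343 + 1/5256144)/11955 = -1802857391/5256144*1/11955 = -1802857391/62837201520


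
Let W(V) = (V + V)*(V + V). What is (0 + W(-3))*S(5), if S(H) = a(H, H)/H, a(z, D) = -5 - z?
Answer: -72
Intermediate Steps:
S(H) = (-5 - H)/H
W(V) = 4*V² (W(V) = (2*V)*(2*V) = 4*V²)
(0 + W(-3))*S(5) = (0 + 4*(-3)²)*((-5 - 1*5)/5) = (0 + 4*9)*((-5 - 5)/5) = (0 + 36)*((⅕)*(-10)) = 36*(-2) = -72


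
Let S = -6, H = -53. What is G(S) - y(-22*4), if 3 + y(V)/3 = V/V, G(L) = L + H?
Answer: -53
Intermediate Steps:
G(L) = -53 + L (G(L) = L - 53 = -53 + L)
y(V) = -6 (y(V) = -9 + 3*(V/V) = -9 + 3*1 = -9 + 3 = -6)
G(S) - y(-22*4) = (-53 - 6) - 1*(-6) = -59 + 6 = -53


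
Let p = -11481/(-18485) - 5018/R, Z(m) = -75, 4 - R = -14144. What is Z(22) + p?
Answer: -9772379021/130762890 ≈ -74.734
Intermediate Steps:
R = 14148 (R = 4 - 1*(-14144) = 4 + 14144 = 14148)
p = 34837729/130762890 (p = -11481/(-18485) - 5018/14148 = -11481*(-1/18485) - 5018*1/14148 = 11481/18485 - 2509/7074 = 34837729/130762890 ≈ 0.26642)
Z(22) + p = -75 + 34837729/130762890 = -9772379021/130762890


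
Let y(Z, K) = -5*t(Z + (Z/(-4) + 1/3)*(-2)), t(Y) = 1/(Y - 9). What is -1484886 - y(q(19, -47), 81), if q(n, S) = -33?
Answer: -105426912/71 ≈ -1.4849e+6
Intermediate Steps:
t(Y) = 1/(-9 + Y)
y(Z, K) = -5/(-29/3 + 3*Z/2) (y(Z, K) = -5/(-9 + (Z + (Z/(-4) + 1/3)*(-2))) = -5/(-9 + (Z + (Z*(-¼) + 1*(⅓))*(-2))) = -5/(-9 + (Z + (-Z/4 + ⅓)*(-2))) = -5/(-9 + (Z + (⅓ - Z/4)*(-2))) = -5/(-9 + (Z + (-⅔ + Z/2))) = -5/(-9 + (-⅔ + 3*Z/2)) = -5/(-29/3 + 3*Z/2))
-1484886 - y(q(19, -47), 81) = -1484886 - (-30)/(-58 + 9*(-33)) = -1484886 - (-30)/(-58 - 297) = -1484886 - (-30)/(-355) = -1484886 - (-30)*(-1)/355 = -1484886 - 1*6/71 = -1484886 - 6/71 = -105426912/71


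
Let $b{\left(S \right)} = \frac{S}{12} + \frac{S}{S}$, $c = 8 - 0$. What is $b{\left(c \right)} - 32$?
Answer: $- \frac{91}{3} \approx -30.333$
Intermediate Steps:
$c = 8$ ($c = 8 + 0 = 8$)
$b{\left(S \right)} = 1 + \frac{S}{12}$ ($b{\left(S \right)} = S \frac{1}{12} + 1 = \frac{S}{12} + 1 = 1 + \frac{S}{12}$)
$b{\left(c \right)} - 32 = \left(1 + \frac{1}{12} \cdot 8\right) - 32 = \left(1 + \frac{2}{3}\right) - 32 = \frac{5}{3} - 32 = - \frac{91}{3}$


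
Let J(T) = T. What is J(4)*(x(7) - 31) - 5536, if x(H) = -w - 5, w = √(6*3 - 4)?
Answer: -5680 - 4*√14 ≈ -5695.0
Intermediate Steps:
w = √14 (w = √(18 - 4) = √14 ≈ 3.7417)
x(H) = -5 - √14 (x(H) = -√14 - 5 = -5 - √14)
J(4)*(x(7) - 31) - 5536 = 4*((-5 - √14) - 31) - 5536 = 4*(-36 - √14) - 5536 = (-144 - 4*√14) - 5536 = -5680 - 4*√14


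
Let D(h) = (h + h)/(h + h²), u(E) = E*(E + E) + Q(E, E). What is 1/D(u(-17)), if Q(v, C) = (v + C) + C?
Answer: 264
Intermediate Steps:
Q(v, C) = v + 2*C (Q(v, C) = (C + v) + C = v + 2*C)
u(E) = 2*E² + 3*E (u(E) = E*(E + E) + (E + 2*E) = E*(2*E) + 3*E = 2*E² + 3*E)
D(h) = 2*h/(h + h²) (D(h) = (2*h)/(h + h²) = 2*h/(h + h²))
1/D(u(-17)) = 1/(2/(1 - 17*(3 + 2*(-17)))) = 1/(2/(1 - 17*(3 - 34))) = 1/(2/(1 - 17*(-31))) = 1/(2/(1 + 527)) = 1/(2/528) = 1/(2*(1/528)) = 1/(1/264) = 264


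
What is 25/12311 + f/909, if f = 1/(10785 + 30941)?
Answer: 948235661/466943106474 ≈ 0.0020307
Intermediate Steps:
f = 1/41726 ≈ 2.3966e-5
25/12311 + f/909 = 25/12311 + (1/41726)/909 = 25*(1/12311) + (1/41726)*(1/909) = 25/12311 + 1/37928934 = 948235661/466943106474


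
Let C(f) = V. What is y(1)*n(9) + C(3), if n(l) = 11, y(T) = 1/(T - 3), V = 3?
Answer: -5/2 ≈ -2.5000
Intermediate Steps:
y(T) = 1/(-3 + T)
C(f) = 3
y(1)*n(9) + C(3) = 11/(-3 + 1) + 3 = 11/(-2) + 3 = -1/2*11 + 3 = -11/2 + 3 = -5/2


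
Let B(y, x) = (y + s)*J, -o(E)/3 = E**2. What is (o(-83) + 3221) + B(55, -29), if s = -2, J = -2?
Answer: -17552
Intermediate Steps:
o(E) = -3*E**2
B(y, x) = 4 - 2*y (B(y, x) = (y - 2)*(-2) = (-2 + y)*(-2) = 4 - 2*y)
(o(-83) + 3221) + B(55, -29) = (-3*(-83)**2 + 3221) + (4 - 2*55) = (-3*6889 + 3221) + (4 - 110) = (-20667 + 3221) - 106 = -17446 - 106 = -17552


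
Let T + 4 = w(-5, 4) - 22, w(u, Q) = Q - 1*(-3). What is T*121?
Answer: -2299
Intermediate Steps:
w(u, Q) = 3 + Q (w(u, Q) = Q + 3 = 3 + Q)
T = -19 (T = -4 + ((3 + 4) - 22) = -4 + (7 - 22) = -4 - 15 = -19)
T*121 = -19*121 = -2299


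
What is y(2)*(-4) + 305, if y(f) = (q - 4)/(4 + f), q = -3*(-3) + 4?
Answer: 299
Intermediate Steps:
q = 13 (q = 9 + 4 = 13)
y(f) = 9/(4 + f) (y(f) = (13 - 4)/(4 + f) = 9/(4 + f))
y(2)*(-4) + 305 = (9/(4 + 2))*(-4) + 305 = (9/6)*(-4) + 305 = (9*(⅙))*(-4) + 305 = (3/2)*(-4) + 305 = -6 + 305 = 299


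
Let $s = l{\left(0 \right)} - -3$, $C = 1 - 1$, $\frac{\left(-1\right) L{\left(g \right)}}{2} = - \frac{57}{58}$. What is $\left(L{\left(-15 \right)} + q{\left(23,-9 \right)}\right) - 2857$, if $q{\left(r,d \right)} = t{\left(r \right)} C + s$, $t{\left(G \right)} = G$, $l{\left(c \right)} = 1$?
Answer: $- \frac{82680}{29} \approx -2851.0$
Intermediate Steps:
$L{\left(g \right)} = \frac{57}{29}$ ($L{\left(g \right)} = - 2 \left(- \frac{57}{58}\right) = - 2 \left(\left(-57\right) \frac{1}{58}\right) = \left(-2\right) \left(- \frac{57}{58}\right) = \frac{57}{29}$)
$C = 0$ ($C = 1 - 1 = 0$)
$s = 4$ ($s = 1 - -3 = 1 + 3 = 4$)
$q{\left(r,d \right)} = 4$ ($q{\left(r,d \right)} = r 0 + 4 = 0 + 4 = 4$)
$\left(L{\left(-15 \right)} + q{\left(23,-9 \right)}\right) - 2857 = \left(\frac{57}{29} + 4\right) - 2857 = \frac{173}{29} - 2857 = - \frac{82680}{29}$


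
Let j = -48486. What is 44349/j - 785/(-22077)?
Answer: -313677121/356808474 ≈ -0.87912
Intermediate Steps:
44349/j - 785/(-22077) = 44349/(-48486) - 785/(-22077) = 44349*(-1/48486) - 785*(-1/22077) = -14783/16162 + 785/22077 = -313677121/356808474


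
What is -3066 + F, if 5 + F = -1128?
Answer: -4199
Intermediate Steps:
F = -1133 (F = -5 - 1128 = -1133)
-3066 + F = -3066 - 1133 = -4199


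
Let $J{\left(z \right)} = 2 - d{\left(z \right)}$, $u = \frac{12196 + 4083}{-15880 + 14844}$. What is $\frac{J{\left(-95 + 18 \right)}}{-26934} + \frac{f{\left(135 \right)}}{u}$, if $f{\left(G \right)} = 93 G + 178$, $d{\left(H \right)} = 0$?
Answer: $- \frac{177648438475}{219229293} \approx -810.33$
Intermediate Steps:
$u = - \frac{16279}{1036}$ ($u = \frac{16279}{-1036} = 16279 \left(- \frac{1}{1036}\right) = - \frac{16279}{1036} \approx -15.713$)
$J{\left(z \right)} = 2$ ($J{\left(z \right)} = 2 - 0 = 2 + 0 = 2$)
$f{\left(G \right)} = 178 + 93 G$
$\frac{J{\left(-95 + 18 \right)}}{-26934} + \frac{f{\left(135 \right)}}{u} = \frac{2}{-26934} + \frac{178 + 93 \cdot 135}{- \frac{16279}{1036}} = 2 \left(- \frac{1}{26934}\right) + \left(178 + 12555\right) \left(- \frac{1036}{16279}\right) = - \frac{1}{13467} + 12733 \left(- \frac{1036}{16279}\right) = - \frac{1}{13467} - \frac{13191388}{16279} = - \frac{177648438475}{219229293}$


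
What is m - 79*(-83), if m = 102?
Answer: 6659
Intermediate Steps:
m - 79*(-83) = 102 - 79*(-83) = 102 + 6557 = 6659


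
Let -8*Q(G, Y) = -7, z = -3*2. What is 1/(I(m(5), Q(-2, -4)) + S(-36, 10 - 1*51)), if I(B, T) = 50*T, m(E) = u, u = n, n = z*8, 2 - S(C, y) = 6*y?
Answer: 4/1167 ≈ 0.0034276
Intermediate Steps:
z = -6
S(C, y) = 2 - 6*y
n = -48 (n = -6*8 = -48)
Q(G, Y) = 7/8 (Q(G, Y) = -1/8*(-7) = 7/8)
u = -48
m(E) = -48
1/(I(m(5), Q(-2, -4)) + S(-36, 10 - 1*51)) = 1/(50*(7/8) + (2 - 6*(10 - 1*51))) = 1/(175/4 + (2 - 6*(10 - 51))) = 1/(175/4 + (2 - 6*(-41))) = 1/(175/4 + (2 + 246)) = 1/(175/4 + 248) = 1/(1167/4) = 4/1167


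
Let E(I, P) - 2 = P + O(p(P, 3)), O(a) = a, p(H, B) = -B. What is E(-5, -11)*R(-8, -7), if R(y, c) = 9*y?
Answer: 864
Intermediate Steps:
E(I, P) = -1 + P (E(I, P) = 2 + (P - 1*3) = 2 + (P - 3) = 2 + (-3 + P) = -1 + P)
E(-5, -11)*R(-8, -7) = (-1 - 11)*(9*(-8)) = -12*(-72) = 864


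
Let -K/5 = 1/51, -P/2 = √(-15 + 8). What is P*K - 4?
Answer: -4 + 10*I*√7/51 ≈ -4.0 + 0.51877*I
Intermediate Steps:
P = -2*I*√7 (P = -2*√(-15 + 8) = -2*I*√7 ≈ -5.2915*I)
K = -5/51 ≈ -0.098039
P*K - 4 = -2*I*√7*(-5/51) - 4 = 10*I*√7/51 - 4 = -4 + 10*I*√7/51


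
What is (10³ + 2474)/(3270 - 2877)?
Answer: 1158/131 ≈ 8.8397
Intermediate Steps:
(10³ + 2474)/(3270 - 2877) = (1000 + 2474)/393 = 3474*(1/393) = 1158/131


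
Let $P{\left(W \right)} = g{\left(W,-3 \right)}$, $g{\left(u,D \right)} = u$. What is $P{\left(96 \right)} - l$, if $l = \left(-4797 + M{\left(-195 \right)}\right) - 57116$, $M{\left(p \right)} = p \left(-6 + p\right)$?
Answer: $22814$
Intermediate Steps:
$P{\left(W \right)} = W$
$l = -22718$ ($l = \left(-4797 - 195 \left(-6 - 195\right)\right) - 57116 = \left(-4797 - -39195\right) - 57116 = \left(-4797 + 39195\right) - 57116 = 34398 - 57116 = -22718$)
$P{\left(96 \right)} - l = 96 - -22718 = 96 + 22718 = 22814$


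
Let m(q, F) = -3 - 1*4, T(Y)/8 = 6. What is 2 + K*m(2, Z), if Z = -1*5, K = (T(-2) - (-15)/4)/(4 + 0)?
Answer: -1417/16 ≈ -88.563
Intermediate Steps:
T(Y) = 48 (T(Y) = 8*6 = 48)
K = 207/16 (K = (48 - (-15)/4)/(4 + 0) = (48 - (-15)/4)/4 = (48 - 5*(-¾))*(¼) = (48 + 15/4)*(¼) = (207/4)*(¼) = 207/16 ≈ 12.938)
Z = -5
m(q, F) = -7 (m(q, F) = -3 - 4 = -7)
2 + K*m(2, Z) = 2 + (207/16)*(-7) = 2 - 1449/16 = -1417/16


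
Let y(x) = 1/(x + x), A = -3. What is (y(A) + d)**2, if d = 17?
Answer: 10201/36 ≈ 283.36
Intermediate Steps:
y(x) = 1/(2*x)
(y(A) + d)**2 = ((1/2)/(-3) + 17)**2 = ((1/2)*(-1/3) + 17)**2 = (-1/6 + 17)**2 = (101/6)**2 = 10201/36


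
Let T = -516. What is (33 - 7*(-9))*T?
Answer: -49536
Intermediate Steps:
(33 - 7*(-9))*T = (33 - 7*(-9))*(-516) = (33 - 1*(-63))*(-516) = (33 + 63)*(-516) = 96*(-516) = -49536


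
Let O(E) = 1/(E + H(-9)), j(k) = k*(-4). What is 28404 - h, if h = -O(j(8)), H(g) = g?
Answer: 1164563/41 ≈ 28404.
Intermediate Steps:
j(k) = -4*k
O(E) = 1/(-9 + E) (O(E) = 1/(E - 9) = 1/(-9 + E))
h = 1/41 (h = -1/(-9 - 4*8) = -1/(-9 - 32) = -1/(-41) = -1*(-1/41) = 1/41 ≈ 0.024390)
28404 - h = 28404 - 1*1/41 = 28404 - 1/41 = 1164563/41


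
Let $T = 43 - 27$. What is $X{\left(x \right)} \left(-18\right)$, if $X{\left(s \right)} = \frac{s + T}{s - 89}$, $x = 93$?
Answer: $- \frac{981}{2} \approx -490.5$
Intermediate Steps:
$T = 16$
$X{\left(s \right)} = \frac{16 + s}{-89 + s}$ ($X{\left(s \right)} = \frac{s + 16}{s - 89} = \frac{16 + s}{-89 + s}$)
$X{\left(x \right)} \left(-18\right) = \frac{16 + 93}{-89 + 93} \left(-18\right) = \frac{1}{4} \cdot 109 \left(-18\right) = \frac{109}{4} \left(-18\right) = - \frac{981}{2}$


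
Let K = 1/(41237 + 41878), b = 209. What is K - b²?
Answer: -3630546314/83115 ≈ -43681.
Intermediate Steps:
K = 1/83115 ≈ 1.2032e-5
K - b² = 1/83115 - 1*209² = 1/83115 - 1*43681 = 1/83115 - 43681 = -3630546314/83115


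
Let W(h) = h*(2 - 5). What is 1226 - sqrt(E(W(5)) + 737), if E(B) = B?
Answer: 1226 - 19*sqrt(2) ≈ 1199.1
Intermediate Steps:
W(h) = -3*h (W(h) = h*(-3) = -3*h)
1226 - sqrt(E(W(5)) + 737) = 1226 - sqrt(-3*5 + 737) = 1226 - sqrt(-15 + 737) = 1226 - sqrt(722) = 1226 - 19*sqrt(2)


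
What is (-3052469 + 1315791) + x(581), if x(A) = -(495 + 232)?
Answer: -1737405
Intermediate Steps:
x(A) = -727 (x(A) = -1*727 = -727)
(-3052469 + 1315791) + x(581) = (-3052469 + 1315791) - 727 = -1736678 - 727 = -1737405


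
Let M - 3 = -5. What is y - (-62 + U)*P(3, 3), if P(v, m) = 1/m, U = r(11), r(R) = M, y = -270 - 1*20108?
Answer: -61070/3 ≈ -20357.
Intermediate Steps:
M = -2 (M = 3 - 5 = -2)
y = -20378 (y = -270 - 20108 = -20378)
r(R) = -2
U = -2
y - (-62 + U)*P(3, 3) = -20378 - (-62 - 2)/3 = -20378 - (-64)/3 = -20378 - 1*(-64/3) = -20378 + 64/3 = -61070/3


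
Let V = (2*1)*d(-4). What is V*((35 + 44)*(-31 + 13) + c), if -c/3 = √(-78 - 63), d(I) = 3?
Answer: -8532 - 18*I*√141 ≈ -8532.0 - 213.74*I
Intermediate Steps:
c = -3*I*√141 (c = -3*√(-78 - 63) = -3*I*√141 ≈ -35.623*I)
V = 6 (V = (2*1)*3 = 2*3 = 6)
V*((35 + 44)*(-31 + 13) + c) = 6*((35 + 44)*(-31 + 13) - 3*I*√141) = 6*(79*(-18) - 3*I*√141) = 6*(-1422 - 3*I*√141) = -8532 - 18*I*√141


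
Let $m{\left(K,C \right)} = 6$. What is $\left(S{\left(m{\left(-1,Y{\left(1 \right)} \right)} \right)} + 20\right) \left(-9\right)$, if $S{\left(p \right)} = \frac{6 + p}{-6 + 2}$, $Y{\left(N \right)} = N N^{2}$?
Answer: $-153$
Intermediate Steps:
$Y{\left(N \right)} = N^{3}$
$S{\left(p \right)} = - \frac{3}{2} - \frac{p}{4}$ ($S{\left(p \right)} = \frac{6 + p}{-4} = \left(6 + p\right) \left(- \frac{1}{4}\right) = - \frac{3}{2} - \frac{p}{4}$)
$\left(S{\left(m{\left(-1,Y{\left(1 \right)} \right)} \right)} + 20\right) \left(-9\right) = \left(\left(- \frac{3}{2} - \frac{3}{2}\right) + 20\right) \left(-9\right) = \left(-3 + 20\right) \left(-9\right) = 17 \left(-9\right) = -153$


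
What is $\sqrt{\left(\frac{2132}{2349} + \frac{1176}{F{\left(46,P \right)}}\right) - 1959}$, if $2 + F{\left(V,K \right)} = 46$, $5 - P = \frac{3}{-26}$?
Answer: $\frac{i \sqrt{15919549217}}{2871} \approx 43.947 i$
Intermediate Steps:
$P = \frac{133}{26}$ ($P = 5 - \frac{3}{-26} = 5 - 3 \left(- \frac{1}{26}\right) = 5 - - \frac{3}{26} = 5 + \frac{3}{26} = \frac{133}{26} \approx 5.1154$)
$F{\left(V,K \right)} = 44$ ($F{\left(V,K \right)} = -2 + 46 = 44$)
$\sqrt{\left(\frac{2132}{2349} + \frac{1176}{F{\left(46,P \right)}}\right) - 1959} = \sqrt{\left(\frac{2132}{2349} + \frac{1176}{44}\right) - 1959} = \sqrt{\left(2132 \cdot \frac{1}{2349} + 1176 \cdot \frac{1}{44}\right) - 1959} = \sqrt{\left(\frac{2132}{2349} + \frac{294}{11}\right) - 1959} = \sqrt{\frac{714058}{25839} - 1959} = \sqrt{- \frac{49904543}{25839}} = \frac{i \sqrt{15919549217}}{2871}$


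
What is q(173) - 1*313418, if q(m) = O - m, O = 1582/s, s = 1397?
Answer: -438085045/1397 ≈ -3.1359e+5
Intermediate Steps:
O = 1582/1397 ≈ 1.1324
q(m) = 1582/1397 - m
q(173) - 1*313418 = (1582/1397 - 1*173) - 1*313418 = (1582/1397 - 173) - 313418 = -240099/1397 - 313418 = -438085045/1397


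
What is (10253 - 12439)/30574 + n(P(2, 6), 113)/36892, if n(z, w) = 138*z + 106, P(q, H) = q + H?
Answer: -10912843/281984002 ≈ -0.038700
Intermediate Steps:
P(q, H) = H + q
n(z, w) = 106 + 138*z
(10253 - 12439)/30574 + n(P(2, 6), 113)/36892 = (10253 - 12439)/30574 + (106 + 138*(6 + 2))/36892 = -2186*1/30574 + (106 + 138*8)*(1/36892) = -1093/15287 + (106 + 1104)*(1/36892) = -1093/15287 + 1210*(1/36892) = -1093/15287 + 605/18446 = -10912843/281984002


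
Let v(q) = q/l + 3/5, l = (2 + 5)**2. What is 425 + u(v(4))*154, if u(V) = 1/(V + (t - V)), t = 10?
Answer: 2202/5 ≈ 440.40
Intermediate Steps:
l = 49 (l = 7**2 = 49)
v(q) = 3/5 + q/49 (v(q) = q/49 + 3/5 = 3/5 + q/49)
u(V) = 1/10 (u(V) = 1/(V + (10 - V)) = 1/10)
425 + u(v(4))*154 = 425 + (1/10)*154 = 425 + 77/5 = 2202/5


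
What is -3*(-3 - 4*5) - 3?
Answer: 66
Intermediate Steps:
-3*(-3 - 4*5) - 3 = -3*(-3 - 20) - 3 = -3*(-23) - 3 = 69 - 3 = 66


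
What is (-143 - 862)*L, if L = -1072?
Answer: 1077360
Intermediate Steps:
(-143 - 862)*L = (-143 - 862)*(-1072) = -1005*(-1072) = 1077360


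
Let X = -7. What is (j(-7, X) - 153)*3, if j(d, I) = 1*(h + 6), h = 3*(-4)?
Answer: -477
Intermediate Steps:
h = -12
j(d, I) = -6 (j(d, I) = 1*(-12 + 6) = 1*(-6) = -6)
(j(-7, X) - 153)*3 = (-6 - 153)*3 = -159*3 = -477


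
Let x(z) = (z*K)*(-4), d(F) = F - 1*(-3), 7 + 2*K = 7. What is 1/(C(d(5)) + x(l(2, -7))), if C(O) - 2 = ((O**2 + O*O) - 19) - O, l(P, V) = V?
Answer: 1/103 ≈ 0.0097087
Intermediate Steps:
K = 0 (K = -7/2 + (1/2)*7 = -7/2 + 7/2 = 0)
d(F) = 3 + F (d(F) = F + 3 = 3 + F)
x(z) = 0 (x(z) = (z*0)*(-4) = 0*(-4) = 0)
C(O) = -17 - O + 2*O**2 (C(O) = 2 + (((O**2 + O*O) - 19) - O) = 2 + (((O**2 + O**2) - 19) - O) = 2 + ((2*O**2 - 19) - O) = 2 + ((-19 + 2*O**2) - O) = 2 + (-19 - O + 2*O**2) = -17 - O + 2*O**2)
1/(C(d(5)) + x(l(2, -7))) = 1/((-17 - (3 + 5) + 2*(3 + 5)**2) + 0) = 1/((-17 - 1*8 + 2*8**2) + 0) = 1/((-17 - 8 + 2*64) + 0) = 1/((-17 - 8 + 128) + 0) = 1/(103 + 0) = 1/103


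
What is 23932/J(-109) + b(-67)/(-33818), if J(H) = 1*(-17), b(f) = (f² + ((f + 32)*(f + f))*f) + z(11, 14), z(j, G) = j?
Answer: -402033483/287453 ≈ -1398.6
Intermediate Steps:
b(f) = 11 + f² + 2*f²*(32 + f) (b(f) = (f² + ((f + 32)*(f + f))*f) + 11 = (f² + ((32 + f)*(2*f))*f) + 11 = (f² + (2*f*(32 + f))*f) + 11 = (f² + 2*f²*(32 + f)) + 11 = 11 + f² + 2*f²*(32 + f))
J(H) = -17
23932/J(-109) + b(-67)/(-33818) = 23932/(-17) + (11 + 2*(-67)³ + 65*(-67)²)/(-33818) = 23932*(-1/17) + (11 + 2*(-300763) + 65*4489)*(-1/33818) = -23932/17 + (11 - 601526 + 291785)*(-1/33818) = -23932/17 - 309730*(-1/33818) = -23932/17 + 154865/16909 = -402033483/287453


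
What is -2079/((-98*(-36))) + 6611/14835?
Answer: -119339/830760 ≈ -0.14365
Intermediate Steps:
-2079/((-98*(-36))) + 6611/14835 = -2079/3528 + 6611*(1/14835) = -2079*1/3528 + 6611/14835 = -33/56 + 6611/14835 = -119339/830760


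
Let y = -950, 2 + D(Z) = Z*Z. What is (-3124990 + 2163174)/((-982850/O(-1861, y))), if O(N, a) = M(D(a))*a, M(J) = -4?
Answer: 73098016/19657 ≈ 3718.7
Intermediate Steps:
D(Z) = -2 + Z² (D(Z) = -2 + Z*Z = -2 + Z²)
O(N, a) = -4*a
(-3124990 + 2163174)/((-982850/O(-1861, y))) = (-3124990 + 2163174)/((-982850/((-4*(-950))))) = -961816/((-982850/3800)) = -961816/((-982850*1/3800)) = -961816/(-19657/76) = -961816*(-76/19657) = 73098016/19657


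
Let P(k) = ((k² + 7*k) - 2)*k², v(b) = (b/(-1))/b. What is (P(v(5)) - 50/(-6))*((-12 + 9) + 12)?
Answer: 3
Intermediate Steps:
v(b) = -1 (v(b) = (b*(-1))/b = (-b)/b = -1)
P(k) = k²*(-2 + k² + 7*k) (P(k) = (-2 + k² + 7*k)*k² = k²*(-2 + k² + 7*k))
(P(v(5)) - 50/(-6))*((-12 + 9) + 12) = ((-1)²*(-2 + (-1)² + 7*(-1)) - 50/(-6))*((-12 + 9) + 12) = (1*(-2 + 1 - 7) - 50*(-⅙))*(-3 + 12) = (1*(-8) + 25/3)*9 = (-8 + 25/3)*9 = (⅓)*9 = 3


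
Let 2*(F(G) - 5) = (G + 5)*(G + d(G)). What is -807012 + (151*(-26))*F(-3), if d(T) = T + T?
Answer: -791308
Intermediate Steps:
d(T) = 2*T
F(G) = 5 + 3*G*(5 + G)/2 (F(G) = 5 + ((G + 5)*(G + 2*G))/2 = 5 + ((5 + G)*(3*G))/2 = 5 + (3*G*(5 + G))/2 = 5 + 3*G*(5 + G)/2)
-807012 + (151*(-26))*F(-3) = -807012 + (151*(-26))*(5 + (3/2)*(-3)² + (15/2)*(-3)) = -807012 - 3926*(5 + (3/2)*9 - 45/2) = -807012 - 3926*(5 + 27/2 - 45/2) = -807012 - 3926*(-4) = -807012 + 15704 = -791308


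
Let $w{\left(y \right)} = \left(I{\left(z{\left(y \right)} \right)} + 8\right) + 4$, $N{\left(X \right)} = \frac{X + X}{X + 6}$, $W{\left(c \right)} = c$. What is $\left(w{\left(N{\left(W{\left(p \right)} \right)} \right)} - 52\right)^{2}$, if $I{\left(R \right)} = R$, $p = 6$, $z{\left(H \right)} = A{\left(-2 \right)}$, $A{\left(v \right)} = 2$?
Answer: $1444$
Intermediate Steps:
$z{\left(H \right)} = 2$
$N{\left(X \right)} = \frac{2 X}{6 + X}$
$w{\left(y \right)} = 14$ ($w{\left(y \right)} = \left(2 + 8\right) + 4 = 10 + 4 = 14$)
$\left(w{\left(N{\left(W{\left(p \right)} \right)} \right)} - 52\right)^{2} = \left(14 - 52\right)^{2} = \left(-38\right)^{2} = 1444$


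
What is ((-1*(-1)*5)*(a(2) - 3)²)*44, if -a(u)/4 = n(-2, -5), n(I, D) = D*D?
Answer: 2333980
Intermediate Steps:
n(I, D) = D²
a(u) = -100 (a(u) = -4*(-5)² = -4*25 = -100)
((-1*(-1)*5)*(a(2) - 3)²)*44 = ((-1*(-1)*5)*(-100 - 3)²)*44 = ((1*5)*(-103)²)*44 = (5*10609)*44 = 53045*44 = 2333980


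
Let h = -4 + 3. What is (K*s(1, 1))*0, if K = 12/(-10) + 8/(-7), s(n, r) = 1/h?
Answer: 0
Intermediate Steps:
h = -1
s(n, r) = -1 (s(n, r) = 1/(-1) = -1)
K = -82/35 (K = 12*(-⅒) + 8*(-⅐) = -6/5 - 8/7 = -82/35 ≈ -2.3429)
(K*s(1, 1))*0 = -82/35*(-1)*0 = (82/35)*0 = 0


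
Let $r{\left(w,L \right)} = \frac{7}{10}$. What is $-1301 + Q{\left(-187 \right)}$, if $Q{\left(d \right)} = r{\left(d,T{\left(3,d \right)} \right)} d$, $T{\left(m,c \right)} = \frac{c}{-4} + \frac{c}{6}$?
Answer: $- \frac{14319}{10} \approx -1431.9$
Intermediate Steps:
$T{\left(m,c \right)} = - \frac{c}{12}$ ($T{\left(m,c \right)} = c \left(- \frac{1}{4}\right) + c \frac{1}{6} = - \frac{c}{4} + \frac{c}{6} = - \frac{c}{12}$)
$r{\left(w,L \right)} = \frac{7}{10}$ ($r{\left(w,L \right)} = 7 \cdot \frac{1}{10} = \frac{7}{10}$)
$Q{\left(d \right)} = \frac{7 d}{10}$
$-1301 + Q{\left(-187 \right)} = -1301 + \frac{7}{10} \left(-187\right) = -1301 - \frac{1309}{10} = - \frac{14319}{10}$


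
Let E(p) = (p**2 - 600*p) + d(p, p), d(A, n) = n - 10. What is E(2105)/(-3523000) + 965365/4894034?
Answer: -302842354227/431042044550 ≈ -0.70258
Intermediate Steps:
d(A, n) = -10 + n
E(p) = -10 + p**2 - 599*p (E(p) = (p**2 - 600*p) + (-10 + p) = -10 + p**2 - 599*p)
E(2105)/(-3523000) + 965365/4894034 = (-10 + 2105**2 - 599*2105)/(-3523000) + 965365/4894034 = (-10 + 4431025 - 1260895)*(-1/3523000) + 965365*(1/4894034) = 3170120*(-1/3523000) + 965365/4894034 = -79253/88075 + 965365/4894034 = -302842354227/431042044550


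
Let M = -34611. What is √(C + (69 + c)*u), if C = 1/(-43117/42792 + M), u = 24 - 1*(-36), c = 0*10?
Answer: 2*√2270487405624579404193/1481117029 ≈ 64.343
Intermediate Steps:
c = 0
u = 60 (u = 24 + 36 = 60)
C = -42792/1481117029 (C = 1/(-43117/42792 - 34611) = 1/(-1481117029/42792) = -42792/1481117029 ≈ -2.8892e-5)
√(C + (69 + c)*u) = √(-42792/1481117029 + (69 + 0)*60) = √(-42792/1481117029 + 69*60) = √(-42792/1481117029 + 4140) = √(6131824457268/1481117029) = 2*√2270487405624579404193/1481117029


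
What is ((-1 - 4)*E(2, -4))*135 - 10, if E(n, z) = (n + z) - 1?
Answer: 2015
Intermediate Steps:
E(n, z) = -1 + n + z
((-1 - 4)*E(2, -4))*135 - 10 = ((-1 - 4)*(-1 + 2 - 4))*135 - 10 = -5*(-3)*135 - 10 = 15*135 - 10 = 2025 - 10 = 2015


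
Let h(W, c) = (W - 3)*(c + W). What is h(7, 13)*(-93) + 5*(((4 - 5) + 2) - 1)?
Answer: -7440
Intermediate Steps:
h(W, c) = (-3 + W)*(W + c)
h(7, 13)*(-93) + 5*(((4 - 5) + 2) - 1) = (7² - 3*7 - 3*13 + 7*13)*(-93) + 5*(((4 - 5) + 2) - 1) = (49 - 21 - 39 + 91)*(-93) + 5*((-1 + 2) - 1) = 80*(-93) + 5*(1 - 1) = -7440 + 5*0 = -7440 + 0 = -7440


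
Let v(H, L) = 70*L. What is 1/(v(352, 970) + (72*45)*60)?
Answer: 1/262300 ≈ 3.8124e-6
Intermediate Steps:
1/(v(352, 970) + (72*45)*60) = 1/(70*970 + (72*45)*60) = 1/(67900 + 3240*60) = 1/(67900 + 194400) = 1/262300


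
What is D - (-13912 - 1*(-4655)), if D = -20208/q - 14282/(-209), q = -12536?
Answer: 3054603099/327503 ≈ 9327.0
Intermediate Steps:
D = 22907828/327503 (D = -20208/(-12536) - 14282/(-209) = -20208*(-1/12536) - 14282*(-1/209) = 2526/1567 + 14282/209 = 22907828/327503 ≈ 69.947)
D - (-13912 - 1*(-4655)) = 22907828/327503 - (-13912 - 1*(-4655)) = 22907828/327503 - (-13912 + 4655) = 22907828/327503 - 1*(-9257) = 22907828/327503 + 9257 = 3054603099/327503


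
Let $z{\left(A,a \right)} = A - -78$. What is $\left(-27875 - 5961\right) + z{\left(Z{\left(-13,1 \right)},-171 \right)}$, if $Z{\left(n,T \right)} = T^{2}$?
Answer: $-33757$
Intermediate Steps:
$z{\left(A,a \right)} = 78 + A$ ($z{\left(A,a \right)} = A + 78 = 78 + A$)
$\left(-27875 - 5961\right) + z{\left(Z{\left(-13,1 \right)},-171 \right)} = \left(-27875 - 5961\right) + \left(78 + 1^{2}\right) = -33836 + \left(78 + 1\right) = -33836 + 79 = -33757$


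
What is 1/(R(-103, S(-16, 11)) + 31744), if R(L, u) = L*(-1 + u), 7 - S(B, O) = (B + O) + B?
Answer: 1/28963 ≈ 3.4527e-5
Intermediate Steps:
S(B, O) = 7 - O - 2*B (S(B, O) = 7 - ((B + O) + B) = 7 - (O + 2*B) = 7 + (-O - 2*B) = 7 - O - 2*B)
1/(R(-103, S(-16, 11)) + 31744) = 1/(-103*(-1 + (7 - 1*11 - 2*(-16))) + 31744) = 1/(-103*(-1 + (7 - 11 + 32)) + 31744) = 1/(-103*(-1 + 28) + 31744) = 1/(-103*27 + 31744) = 1/(-2781 + 31744) = 1/28963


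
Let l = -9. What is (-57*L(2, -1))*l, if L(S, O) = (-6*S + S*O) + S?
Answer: -6156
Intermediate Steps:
L(S, O) = -5*S + O*S (L(S, O) = (-6*S + O*S) + S = -5*S + O*S)
(-57*L(2, -1))*l = -114*(-5 - 1)*(-9) = -114*(-6)*(-9) = -57*(-12)*(-9) = 684*(-9) = -6156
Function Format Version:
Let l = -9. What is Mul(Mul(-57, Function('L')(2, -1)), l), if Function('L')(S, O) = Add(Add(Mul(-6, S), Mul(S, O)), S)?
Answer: -6156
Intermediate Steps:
Function('L')(S, O) = Add(Mul(-5, S), Mul(O, S)) (Function('L')(S, O) = Add(Add(Mul(-6, S), Mul(O, S)), S) = Add(Mul(-5, S), Mul(O, S)))
Mul(Mul(-57, Function('L')(2, -1)), l) = Mul(Mul(-57, Mul(2, Add(-5, -1))), -9) = Mul(Mul(-57, Mul(2, -6)), -9) = Mul(Mul(-57, -12), -9) = Mul(684, -9) = -6156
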